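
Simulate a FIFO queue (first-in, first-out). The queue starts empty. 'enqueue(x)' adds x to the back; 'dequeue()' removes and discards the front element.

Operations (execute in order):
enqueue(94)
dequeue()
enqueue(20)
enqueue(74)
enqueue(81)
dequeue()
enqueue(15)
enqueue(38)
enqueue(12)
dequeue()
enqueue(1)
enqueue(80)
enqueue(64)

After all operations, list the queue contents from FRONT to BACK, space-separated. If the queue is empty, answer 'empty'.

Answer: 81 15 38 12 1 80 64

Derivation:
enqueue(94): [94]
dequeue(): []
enqueue(20): [20]
enqueue(74): [20, 74]
enqueue(81): [20, 74, 81]
dequeue(): [74, 81]
enqueue(15): [74, 81, 15]
enqueue(38): [74, 81, 15, 38]
enqueue(12): [74, 81, 15, 38, 12]
dequeue(): [81, 15, 38, 12]
enqueue(1): [81, 15, 38, 12, 1]
enqueue(80): [81, 15, 38, 12, 1, 80]
enqueue(64): [81, 15, 38, 12, 1, 80, 64]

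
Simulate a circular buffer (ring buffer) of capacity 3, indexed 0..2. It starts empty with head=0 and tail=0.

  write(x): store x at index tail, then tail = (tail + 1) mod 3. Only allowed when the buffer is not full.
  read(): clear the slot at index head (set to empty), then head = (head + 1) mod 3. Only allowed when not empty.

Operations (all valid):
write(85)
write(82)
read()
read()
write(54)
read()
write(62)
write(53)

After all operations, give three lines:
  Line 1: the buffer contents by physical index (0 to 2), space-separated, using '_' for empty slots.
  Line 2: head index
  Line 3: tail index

write(85): buf=[85 _ _], head=0, tail=1, size=1
write(82): buf=[85 82 _], head=0, tail=2, size=2
read(): buf=[_ 82 _], head=1, tail=2, size=1
read(): buf=[_ _ _], head=2, tail=2, size=0
write(54): buf=[_ _ 54], head=2, tail=0, size=1
read(): buf=[_ _ _], head=0, tail=0, size=0
write(62): buf=[62 _ _], head=0, tail=1, size=1
write(53): buf=[62 53 _], head=0, tail=2, size=2

Answer: 62 53 _
0
2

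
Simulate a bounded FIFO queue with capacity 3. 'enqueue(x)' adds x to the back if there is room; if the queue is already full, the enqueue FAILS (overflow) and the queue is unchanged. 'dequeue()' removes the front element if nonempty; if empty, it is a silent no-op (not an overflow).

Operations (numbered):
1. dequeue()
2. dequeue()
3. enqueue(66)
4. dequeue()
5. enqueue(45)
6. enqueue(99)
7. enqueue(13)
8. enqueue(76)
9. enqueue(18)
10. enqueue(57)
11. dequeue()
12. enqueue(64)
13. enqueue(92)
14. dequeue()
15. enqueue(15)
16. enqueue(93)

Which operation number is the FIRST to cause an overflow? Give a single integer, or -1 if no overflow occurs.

1. dequeue(): empty, no-op, size=0
2. dequeue(): empty, no-op, size=0
3. enqueue(66): size=1
4. dequeue(): size=0
5. enqueue(45): size=1
6. enqueue(99): size=2
7. enqueue(13): size=3
8. enqueue(76): size=3=cap → OVERFLOW (fail)
9. enqueue(18): size=3=cap → OVERFLOW (fail)
10. enqueue(57): size=3=cap → OVERFLOW (fail)
11. dequeue(): size=2
12. enqueue(64): size=3
13. enqueue(92): size=3=cap → OVERFLOW (fail)
14. dequeue(): size=2
15. enqueue(15): size=3
16. enqueue(93): size=3=cap → OVERFLOW (fail)

Answer: 8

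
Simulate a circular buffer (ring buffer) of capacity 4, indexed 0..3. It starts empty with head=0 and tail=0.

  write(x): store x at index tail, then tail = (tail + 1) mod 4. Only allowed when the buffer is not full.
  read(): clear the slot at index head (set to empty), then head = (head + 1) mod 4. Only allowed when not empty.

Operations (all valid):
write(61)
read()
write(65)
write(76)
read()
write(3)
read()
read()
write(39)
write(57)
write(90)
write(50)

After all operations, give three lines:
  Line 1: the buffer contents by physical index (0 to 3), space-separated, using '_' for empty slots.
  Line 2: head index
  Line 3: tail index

write(61): buf=[61 _ _ _], head=0, tail=1, size=1
read(): buf=[_ _ _ _], head=1, tail=1, size=0
write(65): buf=[_ 65 _ _], head=1, tail=2, size=1
write(76): buf=[_ 65 76 _], head=1, tail=3, size=2
read(): buf=[_ _ 76 _], head=2, tail=3, size=1
write(3): buf=[_ _ 76 3], head=2, tail=0, size=2
read(): buf=[_ _ _ 3], head=3, tail=0, size=1
read(): buf=[_ _ _ _], head=0, tail=0, size=0
write(39): buf=[39 _ _ _], head=0, tail=1, size=1
write(57): buf=[39 57 _ _], head=0, tail=2, size=2
write(90): buf=[39 57 90 _], head=0, tail=3, size=3
write(50): buf=[39 57 90 50], head=0, tail=0, size=4

Answer: 39 57 90 50
0
0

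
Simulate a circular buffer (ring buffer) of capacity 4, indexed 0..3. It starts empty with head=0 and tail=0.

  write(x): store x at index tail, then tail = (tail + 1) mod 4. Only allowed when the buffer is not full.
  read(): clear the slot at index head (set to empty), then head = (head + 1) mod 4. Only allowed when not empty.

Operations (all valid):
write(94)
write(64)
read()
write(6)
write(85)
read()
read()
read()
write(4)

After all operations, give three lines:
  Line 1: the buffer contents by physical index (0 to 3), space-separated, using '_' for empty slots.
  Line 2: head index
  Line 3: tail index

Answer: 4 _ _ _
0
1

Derivation:
write(94): buf=[94 _ _ _], head=0, tail=1, size=1
write(64): buf=[94 64 _ _], head=0, tail=2, size=2
read(): buf=[_ 64 _ _], head=1, tail=2, size=1
write(6): buf=[_ 64 6 _], head=1, tail=3, size=2
write(85): buf=[_ 64 6 85], head=1, tail=0, size=3
read(): buf=[_ _ 6 85], head=2, tail=0, size=2
read(): buf=[_ _ _ 85], head=3, tail=0, size=1
read(): buf=[_ _ _ _], head=0, tail=0, size=0
write(4): buf=[4 _ _ _], head=0, tail=1, size=1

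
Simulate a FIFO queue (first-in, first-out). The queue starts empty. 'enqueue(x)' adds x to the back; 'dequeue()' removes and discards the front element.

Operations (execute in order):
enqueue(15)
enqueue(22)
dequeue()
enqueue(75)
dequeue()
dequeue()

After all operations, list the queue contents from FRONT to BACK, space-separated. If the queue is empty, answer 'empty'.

Answer: empty

Derivation:
enqueue(15): [15]
enqueue(22): [15, 22]
dequeue(): [22]
enqueue(75): [22, 75]
dequeue(): [75]
dequeue(): []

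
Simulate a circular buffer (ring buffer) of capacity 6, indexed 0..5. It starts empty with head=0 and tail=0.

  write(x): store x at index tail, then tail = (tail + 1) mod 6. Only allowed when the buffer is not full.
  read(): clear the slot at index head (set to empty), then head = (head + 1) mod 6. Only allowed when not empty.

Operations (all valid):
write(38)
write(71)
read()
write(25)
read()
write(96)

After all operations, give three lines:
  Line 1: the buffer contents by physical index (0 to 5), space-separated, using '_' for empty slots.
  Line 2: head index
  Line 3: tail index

write(38): buf=[38 _ _ _ _ _], head=0, tail=1, size=1
write(71): buf=[38 71 _ _ _ _], head=0, tail=2, size=2
read(): buf=[_ 71 _ _ _ _], head=1, tail=2, size=1
write(25): buf=[_ 71 25 _ _ _], head=1, tail=3, size=2
read(): buf=[_ _ 25 _ _ _], head=2, tail=3, size=1
write(96): buf=[_ _ 25 96 _ _], head=2, tail=4, size=2

Answer: _ _ 25 96 _ _
2
4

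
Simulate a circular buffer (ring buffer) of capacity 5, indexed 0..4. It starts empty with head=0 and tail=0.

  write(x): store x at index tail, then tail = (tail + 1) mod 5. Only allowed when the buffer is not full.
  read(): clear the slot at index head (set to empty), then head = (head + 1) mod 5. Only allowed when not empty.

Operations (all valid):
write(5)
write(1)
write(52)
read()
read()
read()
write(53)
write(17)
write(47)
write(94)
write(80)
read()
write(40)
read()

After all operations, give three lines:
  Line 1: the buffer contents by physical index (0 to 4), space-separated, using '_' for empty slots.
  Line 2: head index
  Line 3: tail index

Answer: 47 94 80 40 _
0
4

Derivation:
write(5): buf=[5 _ _ _ _], head=0, tail=1, size=1
write(1): buf=[5 1 _ _ _], head=0, tail=2, size=2
write(52): buf=[5 1 52 _ _], head=0, tail=3, size=3
read(): buf=[_ 1 52 _ _], head=1, tail=3, size=2
read(): buf=[_ _ 52 _ _], head=2, tail=3, size=1
read(): buf=[_ _ _ _ _], head=3, tail=3, size=0
write(53): buf=[_ _ _ 53 _], head=3, tail=4, size=1
write(17): buf=[_ _ _ 53 17], head=3, tail=0, size=2
write(47): buf=[47 _ _ 53 17], head=3, tail=1, size=3
write(94): buf=[47 94 _ 53 17], head=3, tail=2, size=4
write(80): buf=[47 94 80 53 17], head=3, tail=3, size=5
read(): buf=[47 94 80 _ 17], head=4, tail=3, size=4
write(40): buf=[47 94 80 40 17], head=4, tail=4, size=5
read(): buf=[47 94 80 40 _], head=0, tail=4, size=4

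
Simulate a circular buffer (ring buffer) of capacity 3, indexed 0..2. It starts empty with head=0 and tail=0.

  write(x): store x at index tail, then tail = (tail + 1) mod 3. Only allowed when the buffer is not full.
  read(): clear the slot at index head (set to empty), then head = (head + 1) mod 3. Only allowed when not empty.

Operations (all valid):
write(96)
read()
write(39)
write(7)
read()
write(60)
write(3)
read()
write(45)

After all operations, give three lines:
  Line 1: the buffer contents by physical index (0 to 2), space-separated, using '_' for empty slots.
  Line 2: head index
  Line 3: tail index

write(96): buf=[96 _ _], head=0, tail=1, size=1
read(): buf=[_ _ _], head=1, tail=1, size=0
write(39): buf=[_ 39 _], head=1, tail=2, size=1
write(7): buf=[_ 39 7], head=1, tail=0, size=2
read(): buf=[_ _ 7], head=2, tail=0, size=1
write(60): buf=[60 _ 7], head=2, tail=1, size=2
write(3): buf=[60 3 7], head=2, tail=2, size=3
read(): buf=[60 3 _], head=0, tail=2, size=2
write(45): buf=[60 3 45], head=0, tail=0, size=3

Answer: 60 3 45
0
0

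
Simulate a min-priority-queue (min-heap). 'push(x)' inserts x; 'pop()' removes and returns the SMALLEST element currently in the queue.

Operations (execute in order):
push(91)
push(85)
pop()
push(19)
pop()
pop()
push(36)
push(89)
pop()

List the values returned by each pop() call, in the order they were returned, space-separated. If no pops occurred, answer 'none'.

push(91): heap contents = [91]
push(85): heap contents = [85, 91]
pop() → 85: heap contents = [91]
push(19): heap contents = [19, 91]
pop() → 19: heap contents = [91]
pop() → 91: heap contents = []
push(36): heap contents = [36]
push(89): heap contents = [36, 89]
pop() → 36: heap contents = [89]

Answer: 85 19 91 36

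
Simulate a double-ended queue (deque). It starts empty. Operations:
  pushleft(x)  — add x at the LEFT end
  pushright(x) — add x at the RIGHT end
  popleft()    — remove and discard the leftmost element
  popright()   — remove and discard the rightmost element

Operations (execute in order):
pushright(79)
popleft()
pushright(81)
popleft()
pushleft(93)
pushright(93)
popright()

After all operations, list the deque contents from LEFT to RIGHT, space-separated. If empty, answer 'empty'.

Answer: 93

Derivation:
pushright(79): [79]
popleft(): []
pushright(81): [81]
popleft(): []
pushleft(93): [93]
pushright(93): [93, 93]
popright(): [93]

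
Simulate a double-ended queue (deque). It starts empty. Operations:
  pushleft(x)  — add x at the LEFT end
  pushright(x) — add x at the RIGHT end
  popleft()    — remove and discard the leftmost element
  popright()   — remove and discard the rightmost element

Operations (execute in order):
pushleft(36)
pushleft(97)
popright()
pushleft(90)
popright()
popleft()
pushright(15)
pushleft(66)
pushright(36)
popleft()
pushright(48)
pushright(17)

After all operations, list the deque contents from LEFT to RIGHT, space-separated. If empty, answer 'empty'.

Answer: 15 36 48 17

Derivation:
pushleft(36): [36]
pushleft(97): [97, 36]
popright(): [97]
pushleft(90): [90, 97]
popright(): [90]
popleft(): []
pushright(15): [15]
pushleft(66): [66, 15]
pushright(36): [66, 15, 36]
popleft(): [15, 36]
pushright(48): [15, 36, 48]
pushright(17): [15, 36, 48, 17]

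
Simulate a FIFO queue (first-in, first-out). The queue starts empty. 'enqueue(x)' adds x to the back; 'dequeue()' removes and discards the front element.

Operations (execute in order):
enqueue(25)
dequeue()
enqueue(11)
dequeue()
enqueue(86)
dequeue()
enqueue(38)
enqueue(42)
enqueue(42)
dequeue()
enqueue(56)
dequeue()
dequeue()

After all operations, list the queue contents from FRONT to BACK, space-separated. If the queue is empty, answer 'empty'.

enqueue(25): [25]
dequeue(): []
enqueue(11): [11]
dequeue(): []
enqueue(86): [86]
dequeue(): []
enqueue(38): [38]
enqueue(42): [38, 42]
enqueue(42): [38, 42, 42]
dequeue(): [42, 42]
enqueue(56): [42, 42, 56]
dequeue(): [42, 56]
dequeue(): [56]

Answer: 56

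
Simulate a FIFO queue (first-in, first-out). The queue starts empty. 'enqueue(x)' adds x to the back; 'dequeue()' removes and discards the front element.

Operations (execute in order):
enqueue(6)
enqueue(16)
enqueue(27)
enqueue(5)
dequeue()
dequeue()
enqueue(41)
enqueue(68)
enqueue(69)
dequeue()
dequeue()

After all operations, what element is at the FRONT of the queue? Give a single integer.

enqueue(6): queue = [6]
enqueue(16): queue = [6, 16]
enqueue(27): queue = [6, 16, 27]
enqueue(5): queue = [6, 16, 27, 5]
dequeue(): queue = [16, 27, 5]
dequeue(): queue = [27, 5]
enqueue(41): queue = [27, 5, 41]
enqueue(68): queue = [27, 5, 41, 68]
enqueue(69): queue = [27, 5, 41, 68, 69]
dequeue(): queue = [5, 41, 68, 69]
dequeue(): queue = [41, 68, 69]

Answer: 41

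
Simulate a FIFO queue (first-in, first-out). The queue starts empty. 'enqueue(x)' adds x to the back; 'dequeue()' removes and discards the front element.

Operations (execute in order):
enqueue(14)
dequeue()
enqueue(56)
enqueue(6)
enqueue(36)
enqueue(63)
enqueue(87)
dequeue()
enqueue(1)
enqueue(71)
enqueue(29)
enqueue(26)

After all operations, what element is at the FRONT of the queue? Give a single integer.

enqueue(14): queue = [14]
dequeue(): queue = []
enqueue(56): queue = [56]
enqueue(6): queue = [56, 6]
enqueue(36): queue = [56, 6, 36]
enqueue(63): queue = [56, 6, 36, 63]
enqueue(87): queue = [56, 6, 36, 63, 87]
dequeue(): queue = [6, 36, 63, 87]
enqueue(1): queue = [6, 36, 63, 87, 1]
enqueue(71): queue = [6, 36, 63, 87, 1, 71]
enqueue(29): queue = [6, 36, 63, 87, 1, 71, 29]
enqueue(26): queue = [6, 36, 63, 87, 1, 71, 29, 26]

Answer: 6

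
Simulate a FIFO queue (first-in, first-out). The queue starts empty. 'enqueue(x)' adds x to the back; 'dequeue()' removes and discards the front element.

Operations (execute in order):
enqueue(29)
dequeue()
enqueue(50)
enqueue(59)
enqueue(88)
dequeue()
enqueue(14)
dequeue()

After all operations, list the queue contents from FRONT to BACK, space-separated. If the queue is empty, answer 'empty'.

Answer: 88 14

Derivation:
enqueue(29): [29]
dequeue(): []
enqueue(50): [50]
enqueue(59): [50, 59]
enqueue(88): [50, 59, 88]
dequeue(): [59, 88]
enqueue(14): [59, 88, 14]
dequeue(): [88, 14]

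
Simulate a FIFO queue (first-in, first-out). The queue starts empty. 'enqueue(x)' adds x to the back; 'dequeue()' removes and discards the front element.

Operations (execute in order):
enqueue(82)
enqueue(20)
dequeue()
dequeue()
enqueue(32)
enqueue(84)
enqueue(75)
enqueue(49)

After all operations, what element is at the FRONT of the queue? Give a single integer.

Answer: 32

Derivation:
enqueue(82): queue = [82]
enqueue(20): queue = [82, 20]
dequeue(): queue = [20]
dequeue(): queue = []
enqueue(32): queue = [32]
enqueue(84): queue = [32, 84]
enqueue(75): queue = [32, 84, 75]
enqueue(49): queue = [32, 84, 75, 49]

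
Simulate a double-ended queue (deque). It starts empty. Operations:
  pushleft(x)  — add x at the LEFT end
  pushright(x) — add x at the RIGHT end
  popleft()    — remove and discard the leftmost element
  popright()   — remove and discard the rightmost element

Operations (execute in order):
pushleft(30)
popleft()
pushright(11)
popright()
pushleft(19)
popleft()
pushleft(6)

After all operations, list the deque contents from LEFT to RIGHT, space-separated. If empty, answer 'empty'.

pushleft(30): [30]
popleft(): []
pushright(11): [11]
popright(): []
pushleft(19): [19]
popleft(): []
pushleft(6): [6]

Answer: 6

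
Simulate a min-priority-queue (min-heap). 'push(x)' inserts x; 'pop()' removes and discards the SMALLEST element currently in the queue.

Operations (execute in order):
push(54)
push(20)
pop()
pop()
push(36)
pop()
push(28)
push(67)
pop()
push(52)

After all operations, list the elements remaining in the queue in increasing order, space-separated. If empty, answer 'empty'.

Answer: 52 67

Derivation:
push(54): heap contents = [54]
push(20): heap contents = [20, 54]
pop() → 20: heap contents = [54]
pop() → 54: heap contents = []
push(36): heap contents = [36]
pop() → 36: heap contents = []
push(28): heap contents = [28]
push(67): heap contents = [28, 67]
pop() → 28: heap contents = [67]
push(52): heap contents = [52, 67]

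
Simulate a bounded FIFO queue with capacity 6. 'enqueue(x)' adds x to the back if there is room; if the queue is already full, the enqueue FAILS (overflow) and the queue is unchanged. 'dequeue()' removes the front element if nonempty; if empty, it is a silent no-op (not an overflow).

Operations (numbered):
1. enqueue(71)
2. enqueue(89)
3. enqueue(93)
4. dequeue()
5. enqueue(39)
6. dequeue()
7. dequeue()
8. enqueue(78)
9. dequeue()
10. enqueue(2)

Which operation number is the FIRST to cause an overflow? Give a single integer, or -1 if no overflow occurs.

Answer: -1

Derivation:
1. enqueue(71): size=1
2. enqueue(89): size=2
3. enqueue(93): size=3
4. dequeue(): size=2
5. enqueue(39): size=3
6. dequeue(): size=2
7. dequeue(): size=1
8. enqueue(78): size=2
9. dequeue(): size=1
10. enqueue(2): size=2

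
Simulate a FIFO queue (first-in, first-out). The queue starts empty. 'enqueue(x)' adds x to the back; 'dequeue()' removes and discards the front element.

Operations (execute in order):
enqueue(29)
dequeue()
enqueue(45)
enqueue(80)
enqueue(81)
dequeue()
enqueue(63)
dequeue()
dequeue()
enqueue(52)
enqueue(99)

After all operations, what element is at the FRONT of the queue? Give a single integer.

enqueue(29): queue = [29]
dequeue(): queue = []
enqueue(45): queue = [45]
enqueue(80): queue = [45, 80]
enqueue(81): queue = [45, 80, 81]
dequeue(): queue = [80, 81]
enqueue(63): queue = [80, 81, 63]
dequeue(): queue = [81, 63]
dequeue(): queue = [63]
enqueue(52): queue = [63, 52]
enqueue(99): queue = [63, 52, 99]

Answer: 63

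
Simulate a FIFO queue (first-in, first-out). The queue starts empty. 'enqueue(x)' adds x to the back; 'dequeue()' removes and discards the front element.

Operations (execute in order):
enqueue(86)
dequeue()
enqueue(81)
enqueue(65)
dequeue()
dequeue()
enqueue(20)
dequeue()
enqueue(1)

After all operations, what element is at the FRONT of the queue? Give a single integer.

enqueue(86): queue = [86]
dequeue(): queue = []
enqueue(81): queue = [81]
enqueue(65): queue = [81, 65]
dequeue(): queue = [65]
dequeue(): queue = []
enqueue(20): queue = [20]
dequeue(): queue = []
enqueue(1): queue = [1]

Answer: 1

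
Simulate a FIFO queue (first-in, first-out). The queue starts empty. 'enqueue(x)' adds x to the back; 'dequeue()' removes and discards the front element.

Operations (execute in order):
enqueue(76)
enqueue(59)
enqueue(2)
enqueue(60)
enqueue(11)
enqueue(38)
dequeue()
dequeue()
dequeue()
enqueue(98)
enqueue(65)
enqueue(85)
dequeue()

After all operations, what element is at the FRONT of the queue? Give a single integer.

enqueue(76): queue = [76]
enqueue(59): queue = [76, 59]
enqueue(2): queue = [76, 59, 2]
enqueue(60): queue = [76, 59, 2, 60]
enqueue(11): queue = [76, 59, 2, 60, 11]
enqueue(38): queue = [76, 59, 2, 60, 11, 38]
dequeue(): queue = [59, 2, 60, 11, 38]
dequeue(): queue = [2, 60, 11, 38]
dequeue(): queue = [60, 11, 38]
enqueue(98): queue = [60, 11, 38, 98]
enqueue(65): queue = [60, 11, 38, 98, 65]
enqueue(85): queue = [60, 11, 38, 98, 65, 85]
dequeue(): queue = [11, 38, 98, 65, 85]

Answer: 11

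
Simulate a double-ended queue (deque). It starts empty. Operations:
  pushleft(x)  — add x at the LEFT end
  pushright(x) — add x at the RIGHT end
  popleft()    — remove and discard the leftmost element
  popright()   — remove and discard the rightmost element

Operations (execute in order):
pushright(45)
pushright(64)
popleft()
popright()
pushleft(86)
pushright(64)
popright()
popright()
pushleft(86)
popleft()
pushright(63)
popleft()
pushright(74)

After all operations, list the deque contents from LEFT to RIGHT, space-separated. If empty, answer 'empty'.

Answer: 74

Derivation:
pushright(45): [45]
pushright(64): [45, 64]
popleft(): [64]
popright(): []
pushleft(86): [86]
pushright(64): [86, 64]
popright(): [86]
popright(): []
pushleft(86): [86]
popleft(): []
pushright(63): [63]
popleft(): []
pushright(74): [74]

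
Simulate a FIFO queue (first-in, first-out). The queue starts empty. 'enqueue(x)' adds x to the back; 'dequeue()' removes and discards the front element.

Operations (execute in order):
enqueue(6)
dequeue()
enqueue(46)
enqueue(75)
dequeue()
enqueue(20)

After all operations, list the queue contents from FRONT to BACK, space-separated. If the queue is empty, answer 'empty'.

Answer: 75 20

Derivation:
enqueue(6): [6]
dequeue(): []
enqueue(46): [46]
enqueue(75): [46, 75]
dequeue(): [75]
enqueue(20): [75, 20]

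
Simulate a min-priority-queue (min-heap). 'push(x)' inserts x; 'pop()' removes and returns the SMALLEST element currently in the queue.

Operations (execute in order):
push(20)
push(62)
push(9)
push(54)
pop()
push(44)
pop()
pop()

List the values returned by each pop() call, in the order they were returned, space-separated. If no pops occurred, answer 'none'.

Answer: 9 20 44

Derivation:
push(20): heap contents = [20]
push(62): heap contents = [20, 62]
push(9): heap contents = [9, 20, 62]
push(54): heap contents = [9, 20, 54, 62]
pop() → 9: heap contents = [20, 54, 62]
push(44): heap contents = [20, 44, 54, 62]
pop() → 20: heap contents = [44, 54, 62]
pop() → 44: heap contents = [54, 62]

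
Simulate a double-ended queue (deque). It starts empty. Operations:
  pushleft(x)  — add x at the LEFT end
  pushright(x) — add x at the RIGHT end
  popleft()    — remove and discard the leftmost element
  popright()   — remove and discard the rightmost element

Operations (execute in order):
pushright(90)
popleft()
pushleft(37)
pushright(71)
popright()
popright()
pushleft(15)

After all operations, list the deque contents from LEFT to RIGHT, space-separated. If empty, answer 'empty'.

pushright(90): [90]
popleft(): []
pushleft(37): [37]
pushright(71): [37, 71]
popright(): [37]
popright(): []
pushleft(15): [15]

Answer: 15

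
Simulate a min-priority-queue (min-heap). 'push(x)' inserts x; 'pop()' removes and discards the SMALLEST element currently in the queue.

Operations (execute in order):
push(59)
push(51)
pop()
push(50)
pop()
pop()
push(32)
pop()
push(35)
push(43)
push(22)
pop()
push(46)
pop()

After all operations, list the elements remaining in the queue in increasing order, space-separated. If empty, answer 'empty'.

push(59): heap contents = [59]
push(51): heap contents = [51, 59]
pop() → 51: heap contents = [59]
push(50): heap contents = [50, 59]
pop() → 50: heap contents = [59]
pop() → 59: heap contents = []
push(32): heap contents = [32]
pop() → 32: heap contents = []
push(35): heap contents = [35]
push(43): heap contents = [35, 43]
push(22): heap contents = [22, 35, 43]
pop() → 22: heap contents = [35, 43]
push(46): heap contents = [35, 43, 46]
pop() → 35: heap contents = [43, 46]

Answer: 43 46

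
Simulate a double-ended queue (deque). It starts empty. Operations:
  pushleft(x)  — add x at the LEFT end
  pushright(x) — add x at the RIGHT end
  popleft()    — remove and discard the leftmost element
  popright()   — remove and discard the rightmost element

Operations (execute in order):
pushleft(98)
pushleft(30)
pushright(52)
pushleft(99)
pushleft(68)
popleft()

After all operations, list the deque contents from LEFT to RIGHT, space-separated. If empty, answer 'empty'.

pushleft(98): [98]
pushleft(30): [30, 98]
pushright(52): [30, 98, 52]
pushleft(99): [99, 30, 98, 52]
pushleft(68): [68, 99, 30, 98, 52]
popleft(): [99, 30, 98, 52]

Answer: 99 30 98 52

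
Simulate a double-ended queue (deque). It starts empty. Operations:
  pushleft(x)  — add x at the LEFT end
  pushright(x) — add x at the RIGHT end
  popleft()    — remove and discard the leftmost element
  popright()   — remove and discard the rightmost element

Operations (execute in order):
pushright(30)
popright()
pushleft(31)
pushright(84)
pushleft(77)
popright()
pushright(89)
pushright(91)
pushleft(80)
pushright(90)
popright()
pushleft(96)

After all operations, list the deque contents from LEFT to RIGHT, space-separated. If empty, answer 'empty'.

Answer: 96 80 77 31 89 91

Derivation:
pushright(30): [30]
popright(): []
pushleft(31): [31]
pushright(84): [31, 84]
pushleft(77): [77, 31, 84]
popright(): [77, 31]
pushright(89): [77, 31, 89]
pushright(91): [77, 31, 89, 91]
pushleft(80): [80, 77, 31, 89, 91]
pushright(90): [80, 77, 31, 89, 91, 90]
popright(): [80, 77, 31, 89, 91]
pushleft(96): [96, 80, 77, 31, 89, 91]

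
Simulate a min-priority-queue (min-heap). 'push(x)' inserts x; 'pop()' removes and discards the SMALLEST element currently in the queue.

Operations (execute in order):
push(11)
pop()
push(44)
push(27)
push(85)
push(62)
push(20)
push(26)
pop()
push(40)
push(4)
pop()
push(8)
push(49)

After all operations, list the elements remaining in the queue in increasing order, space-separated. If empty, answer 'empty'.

Answer: 8 26 27 40 44 49 62 85

Derivation:
push(11): heap contents = [11]
pop() → 11: heap contents = []
push(44): heap contents = [44]
push(27): heap contents = [27, 44]
push(85): heap contents = [27, 44, 85]
push(62): heap contents = [27, 44, 62, 85]
push(20): heap contents = [20, 27, 44, 62, 85]
push(26): heap contents = [20, 26, 27, 44, 62, 85]
pop() → 20: heap contents = [26, 27, 44, 62, 85]
push(40): heap contents = [26, 27, 40, 44, 62, 85]
push(4): heap contents = [4, 26, 27, 40, 44, 62, 85]
pop() → 4: heap contents = [26, 27, 40, 44, 62, 85]
push(8): heap contents = [8, 26, 27, 40, 44, 62, 85]
push(49): heap contents = [8, 26, 27, 40, 44, 49, 62, 85]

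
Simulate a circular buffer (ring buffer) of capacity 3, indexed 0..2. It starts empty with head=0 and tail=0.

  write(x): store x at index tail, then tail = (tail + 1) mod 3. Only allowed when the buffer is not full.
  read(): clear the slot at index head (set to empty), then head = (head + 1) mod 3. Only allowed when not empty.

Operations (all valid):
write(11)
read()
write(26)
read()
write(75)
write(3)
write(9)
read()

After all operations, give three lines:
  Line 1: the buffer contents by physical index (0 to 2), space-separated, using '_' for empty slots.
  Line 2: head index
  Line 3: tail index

Answer: 3 9 _
0
2

Derivation:
write(11): buf=[11 _ _], head=0, tail=1, size=1
read(): buf=[_ _ _], head=1, tail=1, size=0
write(26): buf=[_ 26 _], head=1, tail=2, size=1
read(): buf=[_ _ _], head=2, tail=2, size=0
write(75): buf=[_ _ 75], head=2, tail=0, size=1
write(3): buf=[3 _ 75], head=2, tail=1, size=2
write(9): buf=[3 9 75], head=2, tail=2, size=3
read(): buf=[3 9 _], head=0, tail=2, size=2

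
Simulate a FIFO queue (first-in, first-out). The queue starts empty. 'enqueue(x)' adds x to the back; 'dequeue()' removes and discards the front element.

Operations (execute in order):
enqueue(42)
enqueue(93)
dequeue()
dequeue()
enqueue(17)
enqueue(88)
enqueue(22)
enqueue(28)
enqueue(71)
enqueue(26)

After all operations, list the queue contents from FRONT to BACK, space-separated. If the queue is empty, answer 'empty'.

Answer: 17 88 22 28 71 26

Derivation:
enqueue(42): [42]
enqueue(93): [42, 93]
dequeue(): [93]
dequeue(): []
enqueue(17): [17]
enqueue(88): [17, 88]
enqueue(22): [17, 88, 22]
enqueue(28): [17, 88, 22, 28]
enqueue(71): [17, 88, 22, 28, 71]
enqueue(26): [17, 88, 22, 28, 71, 26]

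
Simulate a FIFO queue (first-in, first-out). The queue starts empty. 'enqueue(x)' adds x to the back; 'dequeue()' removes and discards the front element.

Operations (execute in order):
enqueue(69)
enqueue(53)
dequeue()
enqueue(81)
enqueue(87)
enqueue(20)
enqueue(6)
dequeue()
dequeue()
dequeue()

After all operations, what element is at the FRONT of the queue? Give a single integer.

Answer: 20

Derivation:
enqueue(69): queue = [69]
enqueue(53): queue = [69, 53]
dequeue(): queue = [53]
enqueue(81): queue = [53, 81]
enqueue(87): queue = [53, 81, 87]
enqueue(20): queue = [53, 81, 87, 20]
enqueue(6): queue = [53, 81, 87, 20, 6]
dequeue(): queue = [81, 87, 20, 6]
dequeue(): queue = [87, 20, 6]
dequeue(): queue = [20, 6]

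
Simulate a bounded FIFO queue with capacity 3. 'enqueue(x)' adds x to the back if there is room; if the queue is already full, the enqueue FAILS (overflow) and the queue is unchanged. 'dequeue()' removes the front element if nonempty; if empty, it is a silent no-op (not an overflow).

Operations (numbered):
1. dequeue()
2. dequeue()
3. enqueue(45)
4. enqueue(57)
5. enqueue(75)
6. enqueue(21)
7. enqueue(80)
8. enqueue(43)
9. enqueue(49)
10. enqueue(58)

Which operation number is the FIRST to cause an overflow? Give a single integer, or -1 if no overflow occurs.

Answer: 6

Derivation:
1. dequeue(): empty, no-op, size=0
2. dequeue(): empty, no-op, size=0
3. enqueue(45): size=1
4. enqueue(57): size=2
5. enqueue(75): size=3
6. enqueue(21): size=3=cap → OVERFLOW (fail)
7. enqueue(80): size=3=cap → OVERFLOW (fail)
8. enqueue(43): size=3=cap → OVERFLOW (fail)
9. enqueue(49): size=3=cap → OVERFLOW (fail)
10. enqueue(58): size=3=cap → OVERFLOW (fail)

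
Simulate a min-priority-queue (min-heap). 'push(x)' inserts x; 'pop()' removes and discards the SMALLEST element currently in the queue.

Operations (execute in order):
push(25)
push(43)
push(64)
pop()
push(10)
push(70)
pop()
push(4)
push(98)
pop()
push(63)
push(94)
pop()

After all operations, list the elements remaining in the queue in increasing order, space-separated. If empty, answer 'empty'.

push(25): heap contents = [25]
push(43): heap contents = [25, 43]
push(64): heap contents = [25, 43, 64]
pop() → 25: heap contents = [43, 64]
push(10): heap contents = [10, 43, 64]
push(70): heap contents = [10, 43, 64, 70]
pop() → 10: heap contents = [43, 64, 70]
push(4): heap contents = [4, 43, 64, 70]
push(98): heap contents = [4, 43, 64, 70, 98]
pop() → 4: heap contents = [43, 64, 70, 98]
push(63): heap contents = [43, 63, 64, 70, 98]
push(94): heap contents = [43, 63, 64, 70, 94, 98]
pop() → 43: heap contents = [63, 64, 70, 94, 98]

Answer: 63 64 70 94 98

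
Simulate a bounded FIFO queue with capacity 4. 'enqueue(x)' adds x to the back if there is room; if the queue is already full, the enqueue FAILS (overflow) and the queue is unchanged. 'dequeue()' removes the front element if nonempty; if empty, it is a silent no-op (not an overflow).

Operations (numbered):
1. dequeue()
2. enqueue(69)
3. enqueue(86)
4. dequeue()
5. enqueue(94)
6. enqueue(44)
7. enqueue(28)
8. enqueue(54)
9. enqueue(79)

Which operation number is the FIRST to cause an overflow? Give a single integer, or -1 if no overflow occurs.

1. dequeue(): empty, no-op, size=0
2. enqueue(69): size=1
3. enqueue(86): size=2
4. dequeue(): size=1
5. enqueue(94): size=2
6. enqueue(44): size=3
7. enqueue(28): size=4
8. enqueue(54): size=4=cap → OVERFLOW (fail)
9. enqueue(79): size=4=cap → OVERFLOW (fail)

Answer: 8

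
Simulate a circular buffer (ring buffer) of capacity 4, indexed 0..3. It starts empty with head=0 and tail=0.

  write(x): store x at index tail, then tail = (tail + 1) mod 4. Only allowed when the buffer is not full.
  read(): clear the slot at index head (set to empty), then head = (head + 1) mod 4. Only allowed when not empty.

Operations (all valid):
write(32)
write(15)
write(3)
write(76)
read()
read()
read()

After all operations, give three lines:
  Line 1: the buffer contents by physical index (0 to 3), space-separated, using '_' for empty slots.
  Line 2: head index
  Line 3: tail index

write(32): buf=[32 _ _ _], head=0, tail=1, size=1
write(15): buf=[32 15 _ _], head=0, tail=2, size=2
write(3): buf=[32 15 3 _], head=0, tail=3, size=3
write(76): buf=[32 15 3 76], head=0, tail=0, size=4
read(): buf=[_ 15 3 76], head=1, tail=0, size=3
read(): buf=[_ _ 3 76], head=2, tail=0, size=2
read(): buf=[_ _ _ 76], head=3, tail=0, size=1

Answer: _ _ _ 76
3
0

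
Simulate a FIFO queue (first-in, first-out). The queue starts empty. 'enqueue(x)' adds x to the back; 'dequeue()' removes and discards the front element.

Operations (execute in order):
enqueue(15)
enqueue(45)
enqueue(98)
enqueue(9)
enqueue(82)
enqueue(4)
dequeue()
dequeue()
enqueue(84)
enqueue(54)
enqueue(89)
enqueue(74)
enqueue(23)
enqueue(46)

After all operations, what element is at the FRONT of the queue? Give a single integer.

Answer: 98

Derivation:
enqueue(15): queue = [15]
enqueue(45): queue = [15, 45]
enqueue(98): queue = [15, 45, 98]
enqueue(9): queue = [15, 45, 98, 9]
enqueue(82): queue = [15, 45, 98, 9, 82]
enqueue(4): queue = [15, 45, 98, 9, 82, 4]
dequeue(): queue = [45, 98, 9, 82, 4]
dequeue(): queue = [98, 9, 82, 4]
enqueue(84): queue = [98, 9, 82, 4, 84]
enqueue(54): queue = [98, 9, 82, 4, 84, 54]
enqueue(89): queue = [98, 9, 82, 4, 84, 54, 89]
enqueue(74): queue = [98, 9, 82, 4, 84, 54, 89, 74]
enqueue(23): queue = [98, 9, 82, 4, 84, 54, 89, 74, 23]
enqueue(46): queue = [98, 9, 82, 4, 84, 54, 89, 74, 23, 46]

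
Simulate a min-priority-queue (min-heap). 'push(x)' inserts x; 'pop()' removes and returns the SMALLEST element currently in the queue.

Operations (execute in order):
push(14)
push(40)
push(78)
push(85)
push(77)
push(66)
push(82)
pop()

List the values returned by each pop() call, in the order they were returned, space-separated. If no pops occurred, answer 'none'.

push(14): heap contents = [14]
push(40): heap contents = [14, 40]
push(78): heap contents = [14, 40, 78]
push(85): heap contents = [14, 40, 78, 85]
push(77): heap contents = [14, 40, 77, 78, 85]
push(66): heap contents = [14, 40, 66, 77, 78, 85]
push(82): heap contents = [14, 40, 66, 77, 78, 82, 85]
pop() → 14: heap contents = [40, 66, 77, 78, 82, 85]

Answer: 14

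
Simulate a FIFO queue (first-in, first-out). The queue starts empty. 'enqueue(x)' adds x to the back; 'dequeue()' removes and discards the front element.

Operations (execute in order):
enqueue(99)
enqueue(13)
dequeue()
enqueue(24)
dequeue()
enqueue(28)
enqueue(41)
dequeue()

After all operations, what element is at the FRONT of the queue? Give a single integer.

enqueue(99): queue = [99]
enqueue(13): queue = [99, 13]
dequeue(): queue = [13]
enqueue(24): queue = [13, 24]
dequeue(): queue = [24]
enqueue(28): queue = [24, 28]
enqueue(41): queue = [24, 28, 41]
dequeue(): queue = [28, 41]

Answer: 28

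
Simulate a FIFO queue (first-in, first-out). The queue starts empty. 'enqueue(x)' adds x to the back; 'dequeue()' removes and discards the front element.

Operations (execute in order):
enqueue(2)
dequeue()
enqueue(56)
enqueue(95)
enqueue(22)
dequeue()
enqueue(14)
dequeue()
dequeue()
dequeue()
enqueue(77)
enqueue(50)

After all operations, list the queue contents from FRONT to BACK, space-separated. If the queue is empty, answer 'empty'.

Answer: 77 50

Derivation:
enqueue(2): [2]
dequeue(): []
enqueue(56): [56]
enqueue(95): [56, 95]
enqueue(22): [56, 95, 22]
dequeue(): [95, 22]
enqueue(14): [95, 22, 14]
dequeue(): [22, 14]
dequeue(): [14]
dequeue(): []
enqueue(77): [77]
enqueue(50): [77, 50]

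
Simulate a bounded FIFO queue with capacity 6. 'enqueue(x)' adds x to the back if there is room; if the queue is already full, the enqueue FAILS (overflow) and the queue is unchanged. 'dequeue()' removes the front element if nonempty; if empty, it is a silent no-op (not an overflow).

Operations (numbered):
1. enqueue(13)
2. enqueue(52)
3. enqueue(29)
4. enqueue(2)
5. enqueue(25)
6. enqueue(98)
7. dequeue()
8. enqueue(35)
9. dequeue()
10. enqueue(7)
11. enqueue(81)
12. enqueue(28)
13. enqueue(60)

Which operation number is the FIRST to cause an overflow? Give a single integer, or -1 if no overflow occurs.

1. enqueue(13): size=1
2. enqueue(52): size=2
3. enqueue(29): size=3
4. enqueue(2): size=4
5. enqueue(25): size=5
6. enqueue(98): size=6
7. dequeue(): size=5
8. enqueue(35): size=6
9. dequeue(): size=5
10. enqueue(7): size=6
11. enqueue(81): size=6=cap → OVERFLOW (fail)
12. enqueue(28): size=6=cap → OVERFLOW (fail)
13. enqueue(60): size=6=cap → OVERFLOW (fail)

Answer: 11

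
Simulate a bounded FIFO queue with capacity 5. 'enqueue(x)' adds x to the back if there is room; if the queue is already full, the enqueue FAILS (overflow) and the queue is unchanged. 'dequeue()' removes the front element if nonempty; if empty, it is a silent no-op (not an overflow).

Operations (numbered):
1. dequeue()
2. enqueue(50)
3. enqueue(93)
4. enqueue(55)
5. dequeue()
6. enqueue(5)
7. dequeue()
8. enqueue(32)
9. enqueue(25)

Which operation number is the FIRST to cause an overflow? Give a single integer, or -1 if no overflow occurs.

Answer: -1

Derivation:
1. dequeue(): empty, no-op, size=0
2. enqueue(50): size=1
3. enqueue(93): size=2
4. enqueue(55): size=3
5. dequeue(): size=2
6. enqueue(5): size=3
7. dequeue(): size=2
8. enqueue(32): size=3
9. enqueue(25): size=4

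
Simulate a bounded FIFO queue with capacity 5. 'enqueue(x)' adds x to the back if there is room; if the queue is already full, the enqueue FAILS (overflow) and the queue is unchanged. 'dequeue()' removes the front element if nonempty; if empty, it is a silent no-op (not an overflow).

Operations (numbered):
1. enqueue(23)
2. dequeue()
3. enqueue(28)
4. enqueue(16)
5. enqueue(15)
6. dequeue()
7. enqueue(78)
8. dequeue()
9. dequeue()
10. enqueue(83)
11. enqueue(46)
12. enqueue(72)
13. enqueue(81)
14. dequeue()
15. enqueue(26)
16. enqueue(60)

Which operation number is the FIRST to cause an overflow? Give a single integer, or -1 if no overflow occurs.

Answer: 16

Derivation:
1. enqueue(23): size=1
2. dequeue(): size=0
3. enqueue(28): size=1
4. enqueue(16): size=2
5. enqueue(15): size=3
6. dequeue(): size=2
7. enqueue(78): size=3
8. dequeue(): size=2
9. dequeue(): size=1
10. enqueue(83): size=2
11. enqueue(46): size=3
12. enqueue(72): size=4
13. enqueue(81): size=5
14. dequeue(): size=4
15. enqueue(26): size=5
16. enqueue(60): size=5=cap → OVERFLOW (fail)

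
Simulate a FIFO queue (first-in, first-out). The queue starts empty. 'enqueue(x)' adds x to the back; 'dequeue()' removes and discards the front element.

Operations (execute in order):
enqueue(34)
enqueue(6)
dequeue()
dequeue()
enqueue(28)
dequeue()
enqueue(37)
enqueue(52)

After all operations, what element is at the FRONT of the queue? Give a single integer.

Answer: 37

Derivation:
enqueue(34): queue = [34]
enqueue(6): queue = [34, 6]
dequeue(): queue = [6]
dequeue(): queue = []
enqueue(28): queue = [28]
dequeue(): queue = []
enqueue(37): queue = [37]
enqueue(52): queue = [37, 52]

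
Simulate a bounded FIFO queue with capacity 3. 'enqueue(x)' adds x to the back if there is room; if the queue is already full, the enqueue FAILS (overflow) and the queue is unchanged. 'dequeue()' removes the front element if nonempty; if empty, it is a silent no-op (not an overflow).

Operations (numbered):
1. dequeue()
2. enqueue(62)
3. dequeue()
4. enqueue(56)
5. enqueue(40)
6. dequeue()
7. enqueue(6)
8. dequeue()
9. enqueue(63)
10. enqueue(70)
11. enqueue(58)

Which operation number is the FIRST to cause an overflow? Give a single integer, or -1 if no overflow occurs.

1. dequeue(): empty, no-op, size=0
2. enqueue(62): size=1
3. dequeue(): size=0
4. enqueue(56): size=1
5. enqueue(40): size=2
6. dequeue(): size=1
7. enqueue(6): size=2
8. dequeue(): size=1
9. enqueue(63): size=2
10. enqueue(70): size=3
11. enqueue(58): size=3=cap → OVERFLOW (fail)

Answer: 11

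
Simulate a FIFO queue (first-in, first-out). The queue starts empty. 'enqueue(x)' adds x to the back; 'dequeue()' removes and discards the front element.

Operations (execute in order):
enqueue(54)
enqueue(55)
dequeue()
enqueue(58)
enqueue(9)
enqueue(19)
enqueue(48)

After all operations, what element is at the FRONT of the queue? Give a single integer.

Answer: 55

Derivation:
enqueue(54): queue = [54]
enqueue(55): queue = [54, 55]
dequeue(): queue = [55]
enqueue(58): queue = [55, 58]
enqueue(9): queue = [55, 58, 9]
enqueue(19): queue = [55, 58, 9, 19]
enqueue(48): queue = [55, 58, 9, 19, 48]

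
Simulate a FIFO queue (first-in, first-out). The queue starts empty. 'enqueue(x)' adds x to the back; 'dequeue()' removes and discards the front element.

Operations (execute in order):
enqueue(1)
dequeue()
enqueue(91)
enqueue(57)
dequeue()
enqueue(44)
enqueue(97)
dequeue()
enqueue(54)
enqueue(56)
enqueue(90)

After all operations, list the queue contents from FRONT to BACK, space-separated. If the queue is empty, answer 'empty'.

Answer: 44 97 54 56 90

Derivation:
enqueue(1): [1]
dequeue(): []
enqueue(91): [91]
enqueue(57): [91, 57]
dequeue(): [57]
enqueue(44): [57, 44]
enqueue(97): [57, 44, 97]
dequeue(): [44, 97]
enqueue(54): [44, 97, 54]
enqueue(56): [44, 97, 54, 56]
enqueue(90): [44, 97, 54, 56, 90]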